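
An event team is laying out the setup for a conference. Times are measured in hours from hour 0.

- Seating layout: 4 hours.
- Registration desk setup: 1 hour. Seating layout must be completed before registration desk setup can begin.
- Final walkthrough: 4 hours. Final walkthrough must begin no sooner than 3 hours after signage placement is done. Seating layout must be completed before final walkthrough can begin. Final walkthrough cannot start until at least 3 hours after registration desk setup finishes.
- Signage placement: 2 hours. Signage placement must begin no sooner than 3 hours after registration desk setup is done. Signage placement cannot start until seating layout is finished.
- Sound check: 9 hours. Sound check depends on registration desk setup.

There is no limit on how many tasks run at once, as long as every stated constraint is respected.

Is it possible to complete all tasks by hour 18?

Yes

Nothing blocks seating layout, so it runs from hour 0 to hour 4.
Registration desk setup cannot begin until seating layout (finishes hour 4). It runs from hour 4 to 4 + 1 = hour 5.
After registration desk setup (finishes hour 5), sound check can start at hour 5 and finishes at hour 14.
Signage placement needs all of registration desk setup (finishes hour 5, plus 3-hour gap → hour 8); seating layout (finishes hour 4). That puts its earliest start at hour 8; it finishes at 8 + 2 = hour 10.
Final walkthrough has to wait for signage placement (finishes hour 10, plus 3-hour gap → hour 13); seating layout (finishes hour 4); registration desk setup (finishes hour 5, plus 3-hour gap → hour 8). The latest of these is hour 13, so final walkthrough runs hour 13 to 13 + 4 = hour 17.
Every task is finished by hour 17, which is no later than the deadline of 18, so the schedule is feasible.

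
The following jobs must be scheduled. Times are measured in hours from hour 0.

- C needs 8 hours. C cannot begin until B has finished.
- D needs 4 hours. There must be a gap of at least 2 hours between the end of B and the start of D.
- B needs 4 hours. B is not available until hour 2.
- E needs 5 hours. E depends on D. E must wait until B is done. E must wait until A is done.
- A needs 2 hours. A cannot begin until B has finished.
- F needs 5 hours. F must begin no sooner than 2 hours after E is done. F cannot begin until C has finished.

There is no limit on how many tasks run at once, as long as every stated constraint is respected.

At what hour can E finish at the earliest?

B cannot begin until its own release at hour 2. It runs from hour 2 to 2 + 4 = hour 6.
D cannot begin until B (finishes hour 6, plus 2-hour gap → hour 8). It runs from hour 8 to 8 + 4 = hour 12.
A cannot begin until B (finishes hour 6). It runs from hour 6 to 6 + 2 = hour 8.
E has to wait for D (finishes hour 12); B (finishes hour 6); A (finishes hour 8). The latest of these is hour 12, so E runs hour 12 to 12 + 5 = hour 17.

17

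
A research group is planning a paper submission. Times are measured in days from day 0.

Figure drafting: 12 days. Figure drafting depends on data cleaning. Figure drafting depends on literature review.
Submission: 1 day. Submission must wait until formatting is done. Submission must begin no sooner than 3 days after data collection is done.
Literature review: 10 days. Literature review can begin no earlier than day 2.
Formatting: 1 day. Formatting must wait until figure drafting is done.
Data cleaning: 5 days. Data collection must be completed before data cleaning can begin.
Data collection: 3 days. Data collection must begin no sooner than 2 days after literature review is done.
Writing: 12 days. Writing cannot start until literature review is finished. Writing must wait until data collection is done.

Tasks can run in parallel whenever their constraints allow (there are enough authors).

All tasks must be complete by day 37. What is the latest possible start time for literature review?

To finish by day 37, submission (duration 1) must start no later than day 36.
Formatting feeds into submission (must start by day 36); so formatting must finish by day 36 and therefore start by day 35.
Figure drafting feeds into formatting (must start by day 35); so figure drafting must finish by day 35 and therefore start by day 23.
Data cleaning must finish before figure drafting (must start by day 23). With a 5-day duration, data cleaning must start by 23 − 5 = day 18.
To finish by day 37, writing (duration 12) must start no later than day 25.
Data collection feeds data cleaning (must start by day 18); writing (must start by day 25); submission (must start by day 36, minus 3-day gap → day 33). Taking the minimum, data collection must finish by day 18 and start by 18 − 3 = day 15.
Literature review has several dependents: data collection (must start by day 15, minus 2-day gap → day 13); figure drafting (must start by day 23); writing (must start by day 25). The earliest of those limits is day 13, so literature review must start by 13 − 10 = day 3.

3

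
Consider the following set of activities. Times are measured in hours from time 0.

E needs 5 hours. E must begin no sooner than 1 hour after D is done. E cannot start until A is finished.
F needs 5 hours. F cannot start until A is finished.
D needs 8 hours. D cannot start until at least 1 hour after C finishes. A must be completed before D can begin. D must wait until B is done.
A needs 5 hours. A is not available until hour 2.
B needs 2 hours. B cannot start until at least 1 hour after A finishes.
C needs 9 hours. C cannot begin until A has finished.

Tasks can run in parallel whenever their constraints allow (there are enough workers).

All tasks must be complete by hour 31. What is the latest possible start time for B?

To finish by hour 31, E (duration 5) must start no later than hour 26.
D must finish before E (must start by hour 26, minus 1-hour gap → hour 25). With an 8-hour duration, D must start by 25 − 8 = hour 17.
Since D (must start by hour 17) depends on it, B must finish by hour 17. Backing off its 2-hour duration gives a latest start of hour 15.

15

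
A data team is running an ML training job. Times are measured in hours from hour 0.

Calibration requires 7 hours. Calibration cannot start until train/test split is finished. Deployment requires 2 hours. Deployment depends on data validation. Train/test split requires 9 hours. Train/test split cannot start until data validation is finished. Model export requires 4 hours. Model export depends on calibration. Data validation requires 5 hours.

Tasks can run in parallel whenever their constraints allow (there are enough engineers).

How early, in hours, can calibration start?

14

Data validation has no prerequisites, so it starts at hour 0 and finishes at hour 5.
After data validation (finishes hour 5), train/test split can start at hour 5 and finishes at hour 14.
Calibration waits on train/test split (finishes hour 14), so the earliest it can start is hour 14.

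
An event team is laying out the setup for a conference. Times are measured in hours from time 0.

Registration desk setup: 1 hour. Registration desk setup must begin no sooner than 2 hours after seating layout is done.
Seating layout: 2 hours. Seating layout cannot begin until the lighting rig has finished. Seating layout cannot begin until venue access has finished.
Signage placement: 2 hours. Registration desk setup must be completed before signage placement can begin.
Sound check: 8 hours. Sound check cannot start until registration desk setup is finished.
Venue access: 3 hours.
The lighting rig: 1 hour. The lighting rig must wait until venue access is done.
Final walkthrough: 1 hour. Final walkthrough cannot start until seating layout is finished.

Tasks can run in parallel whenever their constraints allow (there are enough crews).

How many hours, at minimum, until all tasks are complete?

17

Venue access can start immediately at hour 0; it finishes at hour 3.
The lighting rig waits on venue access (finishes hour 3), so it starts at hour 3 and finishes at 3 + 1 = hour 4.
For seating layout: the lighting rig (finishes hour 4); venue access (finishes hour 3). Taking the maximum gives a start of hour 4, and it finishes at 4 + 2 = hour 6.
After seating layout (finishes hour 6), final walkthrough can start at hour 6 and finishes at hour 7.
After seating layout (finishes hour 6, plus 2-hour gap → hour 8), registration desk setup can start at hour 8 and finishes at hour 9.
Sound check cannot begin until registration desk setup (finishes hour 9). It runs from hour 9 to 9 + 8 = hour 17.
Signage placement cannot begin until registration desk setup (finishes hour 9). It runs from hour 9 to 9 + 2 = hour 11.
All tasks are finished once the last one completes. Finish times: Venue access at 3, The lighting rig at 4, Seating layout at 6, Registration desk setup at 9, Signage placement at 11, Sound check at 17, Final walkthrough at 7. The latest is hour 17.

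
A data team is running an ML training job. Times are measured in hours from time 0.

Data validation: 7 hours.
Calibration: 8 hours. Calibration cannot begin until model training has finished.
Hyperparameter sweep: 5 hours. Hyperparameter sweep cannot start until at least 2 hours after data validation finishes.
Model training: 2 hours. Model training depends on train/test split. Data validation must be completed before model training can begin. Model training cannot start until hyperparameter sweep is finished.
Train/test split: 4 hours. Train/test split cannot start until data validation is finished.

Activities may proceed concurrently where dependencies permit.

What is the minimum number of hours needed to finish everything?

Data validation has no prerequisites, so it starts at hour 0 and finishes at hour 7.
After data validation (finishes hour 7, plus 2-hour gap → hour 9), hyperparameter sweep can start at hour 9 and finishes at hour 14.
Train/test split waits on data validation (finishes hour 7), so it starts at hour 7 and finishes at 7 + 4 = hour 11.
Model training cannot start until train/test split (finishes hour 11); data validation (finishes hour 7); hyperparameter sweep (finishes hour 14). The controlling bound is hour 14, so model training finishes at 14 + 2 = hour 16.
Calibration cannot begin until model training (finishes hour 16). It runs from hour 16 to 16 + 8 = hour 24.
All tasks are finished once the last one completes. Finish times: Data validation at 7, Train/test split at 11, Hyperparameter sweep at 14, Model training at 16, Calibration at 24. The latest is hour 24.

24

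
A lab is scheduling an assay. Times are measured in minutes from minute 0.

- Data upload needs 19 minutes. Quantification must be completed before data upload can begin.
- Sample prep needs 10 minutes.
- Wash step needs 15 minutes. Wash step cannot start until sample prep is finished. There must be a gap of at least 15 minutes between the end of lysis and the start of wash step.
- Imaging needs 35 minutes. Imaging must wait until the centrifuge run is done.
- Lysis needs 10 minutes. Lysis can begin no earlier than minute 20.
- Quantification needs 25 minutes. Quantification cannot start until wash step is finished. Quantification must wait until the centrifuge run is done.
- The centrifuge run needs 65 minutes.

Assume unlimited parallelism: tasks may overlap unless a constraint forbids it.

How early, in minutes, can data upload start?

The centrifuge run has no prerequisites, so it starts at minute 0 and finishes at minute 65.
Lysis cannot begin until its own release at minute 20. It runs from minute 20 to 20 + 10 = minute 30.
Nothing blocks sample prep, so it runs from minute 0 to minute 10.
For wash step: sample prep (finishes minute 10); lysis (finishes minute 30, plus 15-minute gap → minute 45). Taking the maximum gives a start of minute 45, and it finishes at 45 + 15 = minute 60.
Quantification needs all of wash step (finishes minute 60); the centrifuge run (finishes minute 65). That puts its earliest start at minute 65; it finishes at 65 + 25 = minute 90.
Data upload waits on quantification (finishes minute 90), so the earliest it can start is minute 90.

90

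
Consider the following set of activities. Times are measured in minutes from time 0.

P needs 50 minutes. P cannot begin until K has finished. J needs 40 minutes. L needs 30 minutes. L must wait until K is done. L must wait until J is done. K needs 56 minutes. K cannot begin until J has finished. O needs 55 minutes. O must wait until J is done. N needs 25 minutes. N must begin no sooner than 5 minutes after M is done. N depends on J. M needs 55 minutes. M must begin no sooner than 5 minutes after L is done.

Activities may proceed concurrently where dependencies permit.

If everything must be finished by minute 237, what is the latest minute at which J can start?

21

N has no dependents, so it just needs to finish by minute 237. Starting by 237 − 25 = minute 212 achieves that.
M feeds into N (must start by minute 212, minus 5-minute gap → minute 207); so M must finish by minute 207 and therefore start by minute 152.
Since M (must start by minute 152, minus 5-minute gap → minute 147) depends on it, L must finish by minute 147. Backing off its 30-minute duration gives a latest start of minute 117.
Nothing follows P; the deadline of minute 237 is its only limit. It must start by 237 − 50 = minute 187.
For K: L (must start by minute 117); P (must start by minute 187). The most restrictive is minute 117; with a 56-minute duration, K must start by minute 61.
Nothing follows O; the deadline of minute 237 is its only limit. It must start by 237 − 55 = minute 182.
J has several dependents: K (must start by minute 61); L (must start by minute 117); N (must start by minute 212); O (must start by minute 182). The earliest of those limits is minute 61, so J must start by 61 − 40 = minute 21.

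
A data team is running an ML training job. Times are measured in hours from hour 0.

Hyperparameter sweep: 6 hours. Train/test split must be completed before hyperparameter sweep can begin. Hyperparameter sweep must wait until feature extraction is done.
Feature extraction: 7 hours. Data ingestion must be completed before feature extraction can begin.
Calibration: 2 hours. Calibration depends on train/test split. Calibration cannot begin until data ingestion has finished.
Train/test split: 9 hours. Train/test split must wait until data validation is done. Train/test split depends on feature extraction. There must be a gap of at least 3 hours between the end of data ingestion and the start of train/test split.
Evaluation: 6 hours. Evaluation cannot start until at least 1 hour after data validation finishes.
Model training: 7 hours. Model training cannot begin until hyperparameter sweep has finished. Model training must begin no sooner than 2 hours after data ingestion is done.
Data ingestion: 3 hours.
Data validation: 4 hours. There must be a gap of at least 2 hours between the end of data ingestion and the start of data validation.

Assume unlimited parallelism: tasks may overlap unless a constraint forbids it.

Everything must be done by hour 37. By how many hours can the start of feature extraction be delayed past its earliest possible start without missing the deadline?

Data ingestion has no prerequisites, so it starts at hour 0 and finishes at hour 3.
After data ingestion (finishes hour 3), feature extraction can start at hour 3 and finishes at hour 10.

Working backward from the deadline:
Nothing follows model training; the deadline of hour 37 is its only limit. It must start by 37 − 7 = hour 30.
Hyperparameter sweep must finish before model training (must start by hour 30). With a 6-hour duration, hyperparameter sweep must start by 30 − 6 = hour 24.
Calibration must finish by hour 37; it takes 2 hours, so it must start by 37 − 2 = hour 35.
Train/test split feeds hyperparameter sweep (must start by hour 24); calibration (must start by hour 35). Taking the minimum, train/test split must finish by hour 24 and start by 24 − 9 = hour 15.
Feature extraction feeds train/test split (must start by hour 15); hyperparameter sweep (must start by hour 24). Taking the minimum, feature extraction must finish by hour 15 and start by 15 − 7 = hour 8.
So feature extraction can start as early as hour 3 and as late as hour 8, giving 8 − 3 = 5 hours of slack.

5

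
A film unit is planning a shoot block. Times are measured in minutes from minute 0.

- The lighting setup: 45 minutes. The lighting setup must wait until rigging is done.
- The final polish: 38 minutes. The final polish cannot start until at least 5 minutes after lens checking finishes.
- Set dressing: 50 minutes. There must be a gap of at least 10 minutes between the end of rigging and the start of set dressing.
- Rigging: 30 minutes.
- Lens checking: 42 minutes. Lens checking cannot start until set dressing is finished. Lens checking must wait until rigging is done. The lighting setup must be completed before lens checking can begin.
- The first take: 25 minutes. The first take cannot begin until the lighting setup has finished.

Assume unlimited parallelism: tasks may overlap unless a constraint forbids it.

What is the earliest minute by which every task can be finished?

Rigging can start immediately at minute 0; it finishes at minute 30.
The lighting setup waits on rigging (finishes minute 30), so it starts at minute 30 and finishes at 30 + 45 = minute 75.
The first take cannot begin until the lighting setup (finishes minute 75). It runs from minute 75 to 75 + 25 = minute 100.
Set dressing cannot begin until rigging (finishes minute 30, plus 10-minute gap → minute 40). It runs from minute 40 to 40 + 50 = minute 90.
Lens checking needs all of set dressing (finishes minute 90); rigging (finishes minute 30); the lighting setup (finishes minute 75). That puts its earliest start at minute 90; it finishes at 90 + 42 = minute 132.
The final polish waits on lens checking (finishes minute 132, plus 5-minute gap → minute 137), so it starts at minute 137 and finishes at 137 + 38 = minute 175.
All tasks are finished once the last one completes. Finish times: Rigging at 30, Set dressing at 90, The lighting setup at 75, Lens checking at 132, The final polish at 175, The first take at 100. The latest is minute 175.

175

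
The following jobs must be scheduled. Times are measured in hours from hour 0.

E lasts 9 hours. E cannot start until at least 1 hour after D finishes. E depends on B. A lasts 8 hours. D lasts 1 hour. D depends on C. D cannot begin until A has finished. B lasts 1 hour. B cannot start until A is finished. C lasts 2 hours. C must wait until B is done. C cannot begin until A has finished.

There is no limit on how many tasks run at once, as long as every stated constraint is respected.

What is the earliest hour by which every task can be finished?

22

A can start immediately at hour 0; it finishes at hour 8.
After A (finishes hour 8), B can start at hour 8 and finishes at hour 9.
C needs all of B (finishes hour 9); A (finishes hour 8). That puts its earliest start at hour 9; it finishes at 9 + 2 = hour 11.
D cannot start until C (finishes hour 11); A (finishes hour 8). The controlling bound is hour 11, so D finishes at 11 + 1 = hour 12.
E cannot start until D (finishes hour 12, plus 1-hour gap → hour 13); B (finishes hour 9). The controlling bound is hour 13, so E finishes at 13 + 9 = hour 22.
All tasks are finished once the last one completes. Finish times: A at 8, B at 9, C at 11, D at 12, E at 22. The latest is hour 22.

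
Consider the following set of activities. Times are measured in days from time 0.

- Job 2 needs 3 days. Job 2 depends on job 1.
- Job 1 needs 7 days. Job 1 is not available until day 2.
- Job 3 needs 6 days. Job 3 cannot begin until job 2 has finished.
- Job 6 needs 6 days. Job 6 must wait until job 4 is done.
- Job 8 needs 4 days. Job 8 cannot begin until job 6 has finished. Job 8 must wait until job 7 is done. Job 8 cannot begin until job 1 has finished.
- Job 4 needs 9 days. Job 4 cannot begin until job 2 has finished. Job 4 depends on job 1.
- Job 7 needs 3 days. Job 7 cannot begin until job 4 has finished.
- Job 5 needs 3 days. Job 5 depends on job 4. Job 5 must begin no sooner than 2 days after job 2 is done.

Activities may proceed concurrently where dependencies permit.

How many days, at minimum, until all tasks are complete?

After its own release at day 2, job 1 can start at day 2 and finishes at day 9.
After job 1 (finishes day 9), job 2 can start at day 9 and finishes at day 12.
Job 4 needs all of job 2 (finishes day 12); job 1 (finishes day 9). That puts its earliest start at day 12; it finishes at 12 + 9 = day 21.
After job 4 (finishes day 21), job 7 can start at day 21 and finishes at day 24.
Job 6 cannot begin until job 4 (finishes day 21). It runs from day 21 to 21 + 6 = day 27.
Job 8 has to wait for job 6 (finishes day 27); job 7 (finishes day 24); job 1 (finishes day 9). The latest of these is day 27, so job 8 runs day 27 to 27 + 4 = day 31.
For job 5: job 4 (finishes day 21); job 2 (finishes day 12, plus 2-day gap → day 14). Taking the maximum gives a start of day 21, and it finishes at 21 + 3 = day 24.
Job 3 cannot begin until job 2 (finishes day 12). It runs from day 12 to 12 + 6 = day 18.
All tasks are finished once the last one completes. Finish times: Job 1 at 9, Job 2 at 12, Job 3 at 18, Job 4 at 21, Job 5 at 24, Job 6 at 27, Job 7 at 24, Job 8 at 31. The latest is day 31.

31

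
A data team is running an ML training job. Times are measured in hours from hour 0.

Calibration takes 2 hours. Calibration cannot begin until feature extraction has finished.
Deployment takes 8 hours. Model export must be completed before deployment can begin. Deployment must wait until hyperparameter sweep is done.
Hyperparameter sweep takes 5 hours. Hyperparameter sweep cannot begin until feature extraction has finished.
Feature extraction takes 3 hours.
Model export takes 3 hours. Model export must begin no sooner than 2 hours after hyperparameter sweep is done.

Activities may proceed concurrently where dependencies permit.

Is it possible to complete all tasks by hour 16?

Feature extraction has no prerequisites, so it starts at hour 0 and finishes at hour 3.
Calibration waits on feature extraction (finishes hour 3), so it starts at hour 3 and finishes at 3 + 2 = hour 5.
Hyperparameter sweep cannot begin until feature extraction (finishes hour 3). It runs from hour 3 to 3 + 5 = hour 8.
After hyperparameter sweep (finishes hour 8, plus 2-hour gap → hour 10), model export can start at hour 10 and finishes at hour 13.
Deployment needs all of model export (finishes hour 13); hyperparameter sweep (finishes hour 8). That puts its earliest start at hour 13; it finishes at 13 + 8 = hour 21.
The earliest everything can be done is hour 21, which is after the deadline of 16, so it is not possible.

No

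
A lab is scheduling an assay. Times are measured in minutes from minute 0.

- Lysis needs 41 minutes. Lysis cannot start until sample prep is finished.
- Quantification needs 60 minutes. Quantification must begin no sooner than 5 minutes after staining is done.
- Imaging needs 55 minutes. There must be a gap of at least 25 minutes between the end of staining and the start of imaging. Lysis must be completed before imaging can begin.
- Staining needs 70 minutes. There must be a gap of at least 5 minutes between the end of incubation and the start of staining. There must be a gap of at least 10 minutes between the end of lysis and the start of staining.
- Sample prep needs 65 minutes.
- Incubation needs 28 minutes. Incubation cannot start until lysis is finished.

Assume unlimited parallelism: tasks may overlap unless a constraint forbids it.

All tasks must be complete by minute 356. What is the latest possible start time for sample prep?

Imaging has no dependents, so it just needs to finish by minute 356. Starting by 356 − 55 = minute 301 achieves that.
Quantification has no dependents, so it just needs to finish by minute 356. Starting by 356 − 60 = minute 296 achieves that.
Staining has several dependents: imaging (must start by minute 301, minus 25-minute gap → minute 276); quantification (must start by minute 296, minus 5-minute gap → minute 291). The earliest of those limits is minute 276, so staining must start by 276 − 70 = minute 206.
Incubation has to be done before staining (must start by minute 206, minus 5-minute gap → minute 201). That means finishing by minute 201, i.e. starting by 201 − 28 = minute 173.
For lysis: incubation (must start by minute 173); staining (must start by minute 206, minus 10-minute gap → minute 196); imaging (must start by minute 301). The most restrictive is minute 173; with a 41-minute duration, lysis must start by minute 132.
Since lysis (must start by minute 132) depends on it, sample prep must finish by minute 132. Backing off its 65-minute duration gives a latest start of minute 67.

67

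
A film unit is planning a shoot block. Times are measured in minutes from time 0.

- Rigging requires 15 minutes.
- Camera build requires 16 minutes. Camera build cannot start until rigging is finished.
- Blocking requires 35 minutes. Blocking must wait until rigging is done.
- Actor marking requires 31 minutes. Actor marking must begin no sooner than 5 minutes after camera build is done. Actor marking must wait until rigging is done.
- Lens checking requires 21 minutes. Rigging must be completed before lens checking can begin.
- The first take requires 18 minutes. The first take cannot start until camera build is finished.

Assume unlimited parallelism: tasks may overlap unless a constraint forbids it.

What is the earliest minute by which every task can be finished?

67

Rigging has no prerequisites, so it starts at minute 0 and finishes at minute 15.
After rigging (finishes minute 15), blocking can start at minute 15 and finishes at minute 50.
Lens checking cannot begin until rigging (finishes minute 15). It runs from minute 15 to 15 + 21 = minute 36.
Camera build waits on rigging (finishes minute 15), so it starts at minute 15 and finishes at 15 + 16 = minute 31.
The first take waits on camera build (finishes minute 31), so it starts at minute 31 and finishes at 31 + 18 = minute 49.
Actor marking cannot start until camera build (finishes minute 31, plus 5-minute gap → minute 36); rigging (finishes minute 15). The controlling bound is minute 36, so actor marking finishes at 36 + 31 = minute 67.
All tasks are finished once the last one completes. Finish times: Rigging at 15, Camera build at 31, Lens checking at 36, Blocking at 50, Actor marking at 67, The first take at 49. The latest is minute 67.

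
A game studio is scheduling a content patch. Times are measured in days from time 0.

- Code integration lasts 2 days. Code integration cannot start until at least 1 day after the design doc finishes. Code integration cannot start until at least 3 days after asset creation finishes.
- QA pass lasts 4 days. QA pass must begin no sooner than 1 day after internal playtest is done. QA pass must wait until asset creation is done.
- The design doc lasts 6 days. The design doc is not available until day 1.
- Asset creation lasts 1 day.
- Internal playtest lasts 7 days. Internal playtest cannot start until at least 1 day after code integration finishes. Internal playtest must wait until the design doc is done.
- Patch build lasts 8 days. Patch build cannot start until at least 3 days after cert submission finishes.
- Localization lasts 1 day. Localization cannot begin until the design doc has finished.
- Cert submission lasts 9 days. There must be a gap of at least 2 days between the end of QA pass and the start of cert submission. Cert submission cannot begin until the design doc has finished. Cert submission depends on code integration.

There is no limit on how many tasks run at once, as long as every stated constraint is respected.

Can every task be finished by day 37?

No

Nothing blocks asset creation, so it runs from day 0 to day 1.
After its own release at day 1, the design doc can start at day 1 and finishes at day 7.
Localization cannot begin until the design doc (finishes day 7). It runs from day 7 to 7 + 1 = day 8.
Code integration has to wait for the design doc (finishes day 7, plus 1-day gap → day 8); asset creation (finishes day 1, plus 3-day gap → day 4). The latest of these is day 8, so code integration runs day 8 to 8 + 2 = day 10.
Internal playtest cannot start until code integration (finishes day 10, plus 1-day gap → day 11); the design doc (finishes day 7). The controlling bound is day 11, so internal playtest finishes at 11 + 7 = day 18.
QA pass cannot start until internal playtest (finishes day 18, plus 1-day gap → day 19); asset creation (finishes day 1). The controlling bound is day 19, so QA pass finishes at 19 + 4 = day 23.
Cert submission cannot start until QA pass (finishes day 23, plus 2-day gap → day 25); the design doc (finishes day 7); code integration (finishes day 10). The controlling bound is day 25, so cert submission finishes at 25 + 9 = day 34.
After cert submission (finishes day 34, plus 3-day gap → day 37), patch build can start at day 37 and finishes at day 45.
The earliest everything can be done is day 45, which is after the deadline of 37, so it is not possible.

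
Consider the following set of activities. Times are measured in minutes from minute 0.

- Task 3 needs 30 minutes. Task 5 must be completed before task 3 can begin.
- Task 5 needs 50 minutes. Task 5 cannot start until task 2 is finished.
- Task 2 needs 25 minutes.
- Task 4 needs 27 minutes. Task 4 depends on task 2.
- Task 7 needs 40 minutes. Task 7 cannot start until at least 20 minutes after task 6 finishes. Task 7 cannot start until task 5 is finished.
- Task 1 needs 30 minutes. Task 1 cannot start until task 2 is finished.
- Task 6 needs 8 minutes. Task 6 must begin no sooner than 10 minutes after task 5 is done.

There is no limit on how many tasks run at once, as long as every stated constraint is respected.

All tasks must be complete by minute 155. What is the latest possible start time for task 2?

2

Task 1 has no dependents, so it just needs to finish by minute 155. Starting by 155 − 30 = minute 125 achieves that.
Nothing follows task 4; the deadline of minute 155 is its only limit. It must start by 155 − 27 = minute 128.
Nothing follows task 3; the deadline of minute 155 is its only limit. It must start by 155 − 30 = minute 125.
Nothing follows task 7; the deadline of minute 155 is its only limit. It must start by 155 − 40 = minute 115.
Task 6 must finish before task 7 (must start by minute 115, minus 20-minute gap → minute 95). With an 8-minute duration, task 6 must start by 95 − 8 = minute 87.
For task 5: task 3 (must start by minute 125); task 6 (must start by minute 87, minus 10-minute gap → minute 77); task 7 (must start by minute 115). The most restrictive is minute 77; with a 50-minute duration, task 5 must start by minute 27.
Task 2 has several dependents: task 1 (must start by minute 125); task 4 (must start by minute 128); task 5 (must start by minute 27). The earliest of those limits is minute 27, so task 2 must start by 27 − 25 = minute 2.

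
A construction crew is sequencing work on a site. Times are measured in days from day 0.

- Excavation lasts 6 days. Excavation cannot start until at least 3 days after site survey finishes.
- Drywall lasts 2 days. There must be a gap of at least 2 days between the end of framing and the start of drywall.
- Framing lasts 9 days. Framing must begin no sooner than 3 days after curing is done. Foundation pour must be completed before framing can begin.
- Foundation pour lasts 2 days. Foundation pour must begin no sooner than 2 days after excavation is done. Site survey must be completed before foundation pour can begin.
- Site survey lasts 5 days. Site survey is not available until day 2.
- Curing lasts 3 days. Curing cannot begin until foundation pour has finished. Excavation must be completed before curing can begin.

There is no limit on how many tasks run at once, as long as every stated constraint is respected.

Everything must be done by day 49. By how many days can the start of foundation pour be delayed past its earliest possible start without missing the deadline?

After its own release at day 2, site survey can start at day 2 and finishes at day 7.
Excavation waits on site survey (finishes day 7, plus 3-day gap → day 10), so it starts at day 10 and finishes at 10 + 6 = day 16.
Foundation pour needs all of excavation (finishes day 16, plus 2-day gap → day 18); site survey (finishes day 7). That puts its earliest start at day 18; it finishes at 18 + 2 = day 20.

Working backward from the deadline:
To finish by day 49, drywall (duration 2) must start no later than day 47.
Since drywall (must start by day 47, minus 2-day gap → day 45) depends on it, framing must finish by day 45. Backing off its 9-day duration gives a latest start of day 36.
Curing must finish before framing (must start by day 36, minus 3-day gap → day 33). With a 3-day duration, curing must start by 33 − 3 = day 30.
Foundation pour has several dependents: curing (must start by day 30); framing (must start by day 36). The earliest of those limits is day 30, so foundation pour must start by 30 − 2 = day 28.
So foundation pour can start as early as day 18 and as late as day 28, giving 28 − 18 = 10 days of slack.

10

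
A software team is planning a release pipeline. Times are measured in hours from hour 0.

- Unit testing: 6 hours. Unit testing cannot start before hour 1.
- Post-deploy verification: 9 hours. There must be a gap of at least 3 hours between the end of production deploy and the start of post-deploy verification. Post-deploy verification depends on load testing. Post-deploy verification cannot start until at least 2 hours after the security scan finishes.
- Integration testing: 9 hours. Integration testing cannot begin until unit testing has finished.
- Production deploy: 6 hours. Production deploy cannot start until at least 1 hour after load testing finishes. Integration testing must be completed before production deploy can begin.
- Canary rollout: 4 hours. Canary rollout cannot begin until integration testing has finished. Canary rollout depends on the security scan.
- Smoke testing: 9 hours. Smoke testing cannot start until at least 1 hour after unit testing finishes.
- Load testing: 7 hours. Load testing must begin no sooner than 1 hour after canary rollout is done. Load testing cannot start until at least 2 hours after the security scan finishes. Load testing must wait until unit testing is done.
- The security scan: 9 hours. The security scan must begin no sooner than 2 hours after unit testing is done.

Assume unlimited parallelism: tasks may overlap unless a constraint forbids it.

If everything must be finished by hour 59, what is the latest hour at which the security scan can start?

19

Post-deploy verification has no dependents, so it just needs to finish by hour 59. Starting by 59 − 9 = hour 50 achieves that.
Production deploy has to be done before post-deploy verification (must start by hour 50, minus 3-hour gap → hour 47). That means finishing by hour 47, i.e. starting by 47 − 6 = hour 41.
Load testing feeds production deploy (must start by hour 41, minus 1-hour gap → hour 40); post-deploy verification (must start by hour 50). Taking the minimum, load testing must finish by hour 40 and start by 40 − 7 = hour 33.
Canary rollout has to be done before load testing (must start by hour 33, minus 1-hour gap → hour 32). That means finishing by hour 32, i.e. starting by 32 − 4 = hour 28.
The security scan has several dependents: canary rollout (must start by hour 28); load testing (must start by hour 33, minus 2-hour gap → hour 31); post-deploy verification (must start by hour 50, minus 2-hour gap → hour 48). The earliest of those limits is hour 28, so the security scan must start by 28 − 9 = hour 19.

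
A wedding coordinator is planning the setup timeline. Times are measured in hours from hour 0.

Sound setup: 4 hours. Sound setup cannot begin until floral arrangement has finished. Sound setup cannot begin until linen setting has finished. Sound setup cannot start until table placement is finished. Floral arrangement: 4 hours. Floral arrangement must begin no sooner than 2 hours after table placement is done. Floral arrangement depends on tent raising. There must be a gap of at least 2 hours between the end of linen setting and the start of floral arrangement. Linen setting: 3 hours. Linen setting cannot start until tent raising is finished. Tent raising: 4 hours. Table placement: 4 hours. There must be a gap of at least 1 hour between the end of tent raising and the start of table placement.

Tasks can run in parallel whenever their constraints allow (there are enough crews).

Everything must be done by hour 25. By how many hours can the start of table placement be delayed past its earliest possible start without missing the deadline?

Tent raising has no prerequisites, so it starts at hour 0 and finishes at hour 4.
Table placement waits on tent raising (finishes hour 4, plus 1-hour gap → hour 5), so it starts at hour 5 and finishes at 5 + 4 = hour 9.

Working backward from the deadline:
Sound setup must finish by hour 25; it takes 4 hours, so it must start by 25 − 4 = hour 21.
Floral arrangement must finish before sound setup (must start by hour 21). With a 4-hour duration, floral arrangement must start by 21 − 4 = hour 17.
Table placement feeds floral arrangement (must start by hour 17, minus 2-hour gap → hour 15); sound setup (must start by hour 21). Taking the minimum, table placement must finish by hour 15 and start by 15 − 4 = hour 11.
So table placement can start as early as hour 5 and as late as hour 11, giving 11 − 5 = 6 hours of slack.

6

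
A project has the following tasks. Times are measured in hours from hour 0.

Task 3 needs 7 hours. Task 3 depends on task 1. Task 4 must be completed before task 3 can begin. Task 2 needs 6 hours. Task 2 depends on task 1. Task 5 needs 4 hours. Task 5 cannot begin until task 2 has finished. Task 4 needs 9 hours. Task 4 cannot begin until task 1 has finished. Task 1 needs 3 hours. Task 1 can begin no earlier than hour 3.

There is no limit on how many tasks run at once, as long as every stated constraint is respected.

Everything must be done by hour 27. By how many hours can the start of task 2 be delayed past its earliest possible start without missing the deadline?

11

Task 1 cannot begin until its own release at hour 3. It runs from hour 3 to 3 + 3 = hour 6.
Task 2 cannot begin until task 1 (finishes hour 6). It runs from hour 6 to 6 + 6 = hour 12.

Working backward from the deadline:
Nothing follows task 5; the deadline of hour 27 is its only limit. It must start by 27 − 4 = hour 23.
Task 2 must finish before task 5 (must start by hour 23). With a 6-hour duration, task 2 must start by 23 − 6 = hour 17.
So task 2 can start as early as hour 6 and as late as hour 17, giving 17 − 6 = 11 hours of slack.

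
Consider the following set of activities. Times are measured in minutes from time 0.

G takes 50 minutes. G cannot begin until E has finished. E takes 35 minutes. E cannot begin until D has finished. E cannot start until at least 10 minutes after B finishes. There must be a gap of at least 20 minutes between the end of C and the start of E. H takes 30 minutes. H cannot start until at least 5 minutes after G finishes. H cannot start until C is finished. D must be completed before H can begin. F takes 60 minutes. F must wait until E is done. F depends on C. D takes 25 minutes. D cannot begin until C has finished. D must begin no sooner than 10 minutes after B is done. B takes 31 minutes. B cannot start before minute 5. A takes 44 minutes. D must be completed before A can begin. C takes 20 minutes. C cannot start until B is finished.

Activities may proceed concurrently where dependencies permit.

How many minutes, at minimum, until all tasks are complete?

B waits on its own release at minute 5, so it starts at minute 5 and finishes at 5 + 31 = minute 36.
After B (finishes minute 36), C can start at minute 36 and finishes at minute 56.
For D: C (finishes minute 56); B (finishes minute 36, plus 10-minute gap → minute 46). Taking the maximum gives a start of minute 56, and it finishes at 56 + 25 = minute 81.
E has to wait for D (finishes minute 81); B (finishes minute 36, plus 10-minute gap → minute 46); C (finishes minute 56, plus 20-minute gap → minute 76). The latest of these is minute 81, so E runs minute 81 to 81 + 35 = minute 116.
After E (finishes minute 116), G can start at minute 116 and finishes at minute 166.
H has to wait for G (finishes minute 166, plus 5-minute gap → minute 171); C (finishes minute 56); D (finishes minute 81). The latest of these is minute 171, so H runs minute 171 to 171 + 30 = minute 201.
F needs all of E (finishes minute 116); C (finishes minute 56). That puts its earliest start at minute 116; it finishes at 116 + 60 = minute 176.
After D (finishes minute 81), A can start at minute 81 and finishes at minute 125.
All tasks are finished once the last one completes. Finish times: A at 125, B at 36, C at 56, D at 81, E at 116, F at 176, G at 166, H at 201. The latest is minute 201.

201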